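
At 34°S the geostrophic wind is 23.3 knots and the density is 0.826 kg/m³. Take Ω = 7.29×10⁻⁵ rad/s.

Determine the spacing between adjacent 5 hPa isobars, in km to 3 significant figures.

Coriolis parameter at 34°S:
f = 2Ω sin φ = 2 × 7.29×10⁻⁵ × sin 34° = 8.15×10⁻⁵ s⁻¹
Wind speed in SI: 23.3 knots = 12.0 m/s
Geostrophic balance rearranged: |∂P/∂n| = f ρ V_g
|∂P/∂n| = 8.15×10⁻⁵ × 0.826 × 12.0 = 8.07×10⁻⁴ Pa/m
Isobar spacing: Δn = ΔP/|∂P/∂n| = 500 Pa / 8.07×10⁻⁴ Pa/m = 619408 m ≈ 619 km

619 km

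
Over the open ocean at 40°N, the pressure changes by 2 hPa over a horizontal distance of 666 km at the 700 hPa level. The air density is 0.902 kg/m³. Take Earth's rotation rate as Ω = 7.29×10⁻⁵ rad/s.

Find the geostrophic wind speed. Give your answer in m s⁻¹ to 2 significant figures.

3.6 m s⁻¹

Coriolis parameter at 40°N:
f = 2Ω sin φ = 2 × 7.29×10⁻⁵ × sin 40° = 9.37×10⁻⁵ s⁻¹
Pressure gradient: |∂P/∂n| = 200 Pa / 666000 m = 3.00×10⁻⁴ Pa/m
Geostrophic balance (pressure-gradient force = Coriolis force):
V_g = (1/(fρ)) |∂P/∂n| = 3.00×10⁻⁴ / (9.37×10⁻⁵ × 0.902) = 3.55 m/s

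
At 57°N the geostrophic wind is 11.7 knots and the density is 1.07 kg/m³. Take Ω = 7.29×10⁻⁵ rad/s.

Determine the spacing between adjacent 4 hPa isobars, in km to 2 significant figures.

510 km

Coriolis parameter at 57°N:
f = 2Ω sin φ = 2 × 7.29×10⁻⁵ × sin 57° = 1.22×10⁻⁴ s⁻¹
Wind speed in SI: 11.7 knots = 6.02 m/s
Geostrophic balance rearranged: |∂P/∂n| = f ρ V_g
|∂P/∂n| = 1.22×10⁻⁴ × 1.07 × 6.02 = 7.88×10⁻⁴ Pa/m
Isobar spacing: Δn = ΔP/|∂P/∂n| = 400 Pa / 7.88×10⁻⁴ Pa/m = 507929 m ≈ 510 km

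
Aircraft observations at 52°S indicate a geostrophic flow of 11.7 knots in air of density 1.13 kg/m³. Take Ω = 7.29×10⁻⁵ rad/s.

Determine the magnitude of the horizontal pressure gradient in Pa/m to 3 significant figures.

Coriolis parameter at 52°S:
f = 2Ω sin φ = 2 × 7.29×10⁻⁵ × sin 52° = 1.15×10⁻⁴ s⁻¹
Wind speed in SI: 11.7 knots = 6.02 m/s
Geostrophic balance rearranged: |∂P/∂n| = f ρ V_g
|∂P/∂n| = 1.15×10⁻⁴ × 1.13 × 6.02 = 7.81×10⁻⁴ Pa/m

7.81×10⁻⁴ Pa/m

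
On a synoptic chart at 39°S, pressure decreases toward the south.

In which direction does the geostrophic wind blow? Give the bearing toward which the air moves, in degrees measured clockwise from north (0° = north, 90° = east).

090°

The pressure-gradient force points toward the south (bearing 180°).
Geostrophic balance: in the Southern Hemisphere the Coriolis force deflects motion to the left, so the geostrophic wind blows 90° to the left of the pressure-gradient force (low pressure on the right).
Rotating 180° by 90° counterclockwise gives 090° — the wind blows toward the east.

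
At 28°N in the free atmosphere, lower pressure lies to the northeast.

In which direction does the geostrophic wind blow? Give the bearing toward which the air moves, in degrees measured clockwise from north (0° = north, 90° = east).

The pressure-gradient force points toward the northeast (bearing 045°).
Geostrophic balance: in the Northern Hemisphere the Coriolis force deflects motion to the right, so the geostrophic wind blows 90° to the right of the pressure-gradient force (low pressure on the left).
Rotating 045° by 90° clockwise gives 135° — the wind blows toward the southeast.

135°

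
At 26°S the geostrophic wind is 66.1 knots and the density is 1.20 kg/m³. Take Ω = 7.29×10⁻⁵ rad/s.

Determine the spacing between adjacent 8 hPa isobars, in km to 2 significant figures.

310 km

Coriolis parameter at 26°S:
f = 2Ω sin φ = 2 × 7.29×10⁻⁵ × sin 26° = 6.39×10⁻⁵ s⁻¹
Wind speed in SI: 66.1 knots = 34.0 m/s
Geostrophic balance rearranged: |∂P/∂n| = f ρ V_g
|∂P/∂n| = 6.39×10⁻⁵ × 1.20 × 34.0 = 2.61×10⁻³ Pa/m
Isobar spacing: Δn = ΔP/|∂P/∂n| = 800 Pa / 2.61×10⁻³ Pa/m = 306739 m ≈ 310 km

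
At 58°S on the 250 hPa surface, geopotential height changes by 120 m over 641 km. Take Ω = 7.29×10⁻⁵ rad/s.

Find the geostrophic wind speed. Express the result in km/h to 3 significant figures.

Coriolis parameter at 58°S:
f = 2Ω sin φ = 2 × 7.29×10⁻⁵ × sin 58° = 1.24×10⁻⁴ s⁻¹
Height gradient: |∂Z/∂n| = 120 m / 641000 m = 1.87×10⁻⁴
On a pressure surface, geostrophic balance gives V_g = (g/f)|∂Z/∂n|:
V_g = 9.81 × 1.87×10⁻⁴ / 1.24×10⁻⁴ = 14.9 m/s
Converting: 14.9 m/s × 3.6 = 53.5 km/h

53.5 km/h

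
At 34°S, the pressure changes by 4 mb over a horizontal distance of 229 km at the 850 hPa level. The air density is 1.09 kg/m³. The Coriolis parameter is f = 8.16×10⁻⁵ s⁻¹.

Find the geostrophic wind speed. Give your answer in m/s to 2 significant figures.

Pressure gradient: |∂P/∂n| = 400 Pa / 229000 m = 1.75×10⁻³ Pa/m
Geostrophic balance (pressure-gradient force = Coriolis force):
V_g = (1/(fρ)) |∂P/∂n| = 1.75×10⁻³ / (8.16×10⁻⁵ × 1.09) = 19.6 m/s

20 m/s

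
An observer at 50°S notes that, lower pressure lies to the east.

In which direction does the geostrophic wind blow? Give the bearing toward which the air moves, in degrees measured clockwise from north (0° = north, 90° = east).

000°

The pressure-gradient force points toward the east (bearing 090°).
Geostrophic balance: in the Southern Hemisphere the Coriolis force deflects motion to the left, so the geostrophic wind blows 90° to the left of the pressure-gradient force (low pressure on the right).
Rotating 090° by 90° counterclockwise gives 000° — the wind blows toward the north.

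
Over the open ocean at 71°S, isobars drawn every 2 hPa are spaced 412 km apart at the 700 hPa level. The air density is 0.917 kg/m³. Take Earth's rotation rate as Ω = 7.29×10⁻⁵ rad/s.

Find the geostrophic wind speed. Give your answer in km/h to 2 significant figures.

Coriolis parameter at 71°S:
f = 2Ω sin φ = 2 × 7.29×10⁻⁵ × sin 71° = 1.38×10⁻⁴ s⁻¹
Pressure gradient: |∂P/∂n| = 200 Pa / 412000 m = 4.85×10⁻⁴ Pa/m
Geostrophic balance (pressure-gradient force = Coriolis force):
V_g = (1/(fρ)) |∂P/∂n| = 4.85×10⁻⁴ / (1.38×10⁻⁴ × 0.917) = 3.84 m/s
Converting: 3.84 m/s × 3.6 = 14 km/h

14 km/h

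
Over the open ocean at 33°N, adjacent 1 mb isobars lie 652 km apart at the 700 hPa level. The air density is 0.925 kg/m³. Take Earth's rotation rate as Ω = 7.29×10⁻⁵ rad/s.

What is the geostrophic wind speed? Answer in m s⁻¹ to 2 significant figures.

2.1 m s⁻¹

Coriolis parameter at 33°N:
f = 2Ω sin φ = 2 × 7.29×10⁻⁵ × sin 33° = 7.94×10⁻⁵ s⁻¹
Pressure gradient: |∂P/∂n| = 100 Pa / 652000 m = 1.53×10⁻⁴ Pa/m
Geostrophic balance (pressure-gradient force = Coriolis force):
V_g = (1/(fρ)) |∂P/∂n| = 1.53×10⁻⁴ / (7.94×10⁻⁵ × 0.925) = 2.09 m/s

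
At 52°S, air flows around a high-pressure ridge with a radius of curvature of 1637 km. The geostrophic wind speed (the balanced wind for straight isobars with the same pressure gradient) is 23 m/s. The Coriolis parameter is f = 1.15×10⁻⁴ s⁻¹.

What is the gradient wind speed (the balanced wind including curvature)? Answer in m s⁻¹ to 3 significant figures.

26.8 m s⁻¹

Around a high, pressure-gradient force acts outward with centrifugal, so Coriolis balances both:
fV = (1/ρ)|∂P/∂n| + V²/R  →  V² − fR·V + fR·V_g = 0
With fR = 1.15×10⁻⁴ × 1637×10³ m = 188 m/s:
V = [fR − √((fR)² − 4 fR V_g)]/2 = [188 − √(188² − 4×188×23)]/2 = 26.8 m/s
Supergeostrophic (V > V_g = 23 m/s), as expected around a high.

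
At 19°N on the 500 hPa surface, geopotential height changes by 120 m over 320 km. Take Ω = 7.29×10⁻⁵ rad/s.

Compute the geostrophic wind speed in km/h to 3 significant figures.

Coriolis parameter at 19°N:
f = 2Ω sin φ = 2 × 7.29×10⁻⁵ × sin 19° = 4.75×10⁻⁵ s⁻¹
Height gradient: |∂Z/∂n| = 120 m / 320000 m = 3.75×10⁻⁴
On a pressure surface, geostrophic balance gives V_g = (g/f)|∂Z/∂n|:
V_g = 9.81 × 3.75×10⁻⁴ / 4.75×10⁻⁵ = 77.5 m/s
Converting: 77.5 m/s × 3.6 = 279 km/h

279 km/h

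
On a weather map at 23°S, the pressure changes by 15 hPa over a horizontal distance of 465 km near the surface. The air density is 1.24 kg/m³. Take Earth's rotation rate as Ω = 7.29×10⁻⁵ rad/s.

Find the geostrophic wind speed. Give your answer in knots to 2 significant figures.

Coriolis parameter at 23°S:
f = 2Ω sin φ = 2 × 7.29×10⁻⁵ × sin 23° = 5.70×10⁻⁵ s⁻¹
Pressure gradient: |∂P/∂n| = 1500 Pa / 465000 m = 3.23×10⁻³ Pa/m
Geostrophic balance (pressure-gradient force = Coriolis force):
V_g = (1/(fρ)) |∂P/∂n| = 3.23×10⁻³ / (5.70×10⁻⁵ × 1.24) = 45.7 m/s
Converting: 45.7 m/s × 1.944 = 89 knots

89 knots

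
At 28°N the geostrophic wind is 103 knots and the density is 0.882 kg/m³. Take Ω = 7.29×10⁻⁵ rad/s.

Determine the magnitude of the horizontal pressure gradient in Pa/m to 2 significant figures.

3.2×10⁻³ Pa/m

Coriolis parameter at 28°N:
f = 2Ω sin φ = 2 × 7.29×10⁻⁵ × sin 28° = 6.84×10⁻⁵ s⁻¹
Wind speed in SI: 103 knots = 53.0 m/s
Geostrophic balance rearranged: |∂P/∂n| = f ρ V_g
|∂P/∂n| = 6.84×10⁻⁵ × 0.882 × 53.0 = 3.20×10⁻³ Pa/m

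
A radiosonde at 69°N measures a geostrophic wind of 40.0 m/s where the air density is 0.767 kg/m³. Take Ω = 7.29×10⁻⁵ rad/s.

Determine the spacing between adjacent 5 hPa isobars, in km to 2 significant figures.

Coriolis parameter at 69°N:
f = 2Ω sin φ = 2 × 7.29×10⁻⁵ × sin 69° = 1.36×10⁻⁴ s⁻¹
Geostrophic balance rearranged: |∂P/∂n| = f ρ V_g
|∂P/∂n| = 1.36×10⁻⁴ × 0.767 × 40.0 = 4.18×10⁻³ Pa/m
Isobar spacing: Δn = ΔP/|∂P/∂n| = 500 Pa / 4.18×10⁻³ Pa/m = 119731 m ≈ 120 km

120 km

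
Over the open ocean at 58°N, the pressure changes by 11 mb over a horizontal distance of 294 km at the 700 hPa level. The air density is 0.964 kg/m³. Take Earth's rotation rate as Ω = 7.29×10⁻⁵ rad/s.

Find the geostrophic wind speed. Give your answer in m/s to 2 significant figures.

31 m/s

Coriolis parameter at 58°N:
f = 2Ω sin φ = 2 × 7.29×10⁻⁵ × sin 58° = 1.24×10⁻⁴ s⁻¹
Pressure gradient: |∂P/∂n| = 1100 Pa / 294000 m = 3.74×10⁻³ Pa/m
Geostrophic balance (pressure-gradient force = Coriolis force):
V_g = (1/(fρ)) |∂P/∂n| = 3.74×10⁻³ / (1.24×10⁻⁴ × 0.964) = 31.4 m/s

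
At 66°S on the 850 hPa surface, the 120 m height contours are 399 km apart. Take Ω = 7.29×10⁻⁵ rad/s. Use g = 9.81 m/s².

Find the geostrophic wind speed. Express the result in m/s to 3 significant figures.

22.2 m/s

Coriolis parameter at 66°S:
f = 2Ω sin φ = 2 × 7.29×10⁻⁵ × sin 66° = 1.33×10⁻⁴ s⁻¹
Height gradient: |∂Z/∂n| = 120 m / 399000 m = 3.01×10⁻⁴
On a pressure surface, geostrophic balance gives V_g = (g/f)|∂Z/∂n|:
V_g = 9.81 × 3.01×10⁻⁴ / 1.33×10⁻⁴ = 22.2 m/s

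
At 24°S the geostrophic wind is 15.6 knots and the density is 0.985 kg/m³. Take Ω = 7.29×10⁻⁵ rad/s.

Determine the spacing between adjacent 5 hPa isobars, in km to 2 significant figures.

Coriolis parameter at 24°S:
f = 2Ω sin φ = 2 × 7.29×10⁻⁵ × sin 24° = 5.93×10⁻⁵ s⁻¹
Wind speed in SI: 15.6 knots = 8.03 m/s
Geostrophic balance rearranged: |∂P/∂n| = f ρ V_g
|∂P/∂n| = 5.93×10⁻⁵ × 0.985 × 8.03 = 4.69×10⁻⁴ Pa/m
Isobar spacing: Δn = ΔP/|∂P/∂n| = 500 Pa / 4.69×10⁻⁴ Pa/m = 1066597 m ≈ 1100 km

1100 km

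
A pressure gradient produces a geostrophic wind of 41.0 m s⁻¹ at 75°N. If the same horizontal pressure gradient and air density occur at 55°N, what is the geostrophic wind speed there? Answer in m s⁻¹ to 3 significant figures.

With the same pressure gradient and density, V_g ∝ 1/f ∝ 1/sin φ.
V₂ = V₁ · sin φ₁ / sin φ₂ = 41.0 × sin 75° / sin 55°
V₂ = 41.0 × 0.9659/0.8192 = 48.3 m s⁻¹

48.3 m s⁻¹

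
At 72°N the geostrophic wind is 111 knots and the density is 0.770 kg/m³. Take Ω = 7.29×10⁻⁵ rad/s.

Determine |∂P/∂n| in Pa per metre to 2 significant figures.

Coriolis parameter at 72°N:
f = 2Ω sin φ = 2 × 7.29×10⁻⁵ × sin 72° = 1.39×10⁻⁴ s⁻¹
Wind speed in SI: 111 knots = 57.1 m/s
Geostrophic balance rearranged: |∂P/∂n| = f ρ V_g
|∂P/∂n| = 1.39×10⁻⁴ × 0.770 × 57.1 = 6.10×10⁻³ Pa/m

6.1×10⁻³ Pa/m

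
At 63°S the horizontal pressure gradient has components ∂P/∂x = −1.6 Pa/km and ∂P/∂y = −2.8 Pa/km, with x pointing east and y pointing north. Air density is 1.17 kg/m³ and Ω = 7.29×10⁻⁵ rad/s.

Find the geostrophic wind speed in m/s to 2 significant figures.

21 m/s

Coriolis parameter at 63°S:
f = 2Ω sin φ = 2 × 7.29×10⁻⁵ × sin 63° = 1.30×10⁻⁴ s⁻¹
In the Southern Hemisphere f is negative: f = −1.30×10⁻⁴ s⁻¹.
Component geostrophic relations (x east, y north):
u_g = −(1/(fρ)) ∂P/∂y,  v_g = (1/(fρ)) ∂P/∂x
u_g = −(−2.8×10⁻³)/(−1.30×10⁻⁴ × 1.17) = −18.4 m/s;  v_g = (−1.6×10⁻³)/(−1.30×10⁻⁴ × 1.17) = 10.5 m/s
|V_g| = √(u_g² + v_g²) = 21.2 m/s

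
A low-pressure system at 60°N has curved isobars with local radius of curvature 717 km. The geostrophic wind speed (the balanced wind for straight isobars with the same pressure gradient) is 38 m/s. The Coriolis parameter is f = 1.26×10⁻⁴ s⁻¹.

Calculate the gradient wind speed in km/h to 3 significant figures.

104 km/h

Around a low, centrifugal force acts outward with Coriolis, so pressure-gradient force balances both:
(1/ρ)|∂P/∂n| = fV + V²/R  →  V² + fR·V − fR·V_g = 0
With fR = 1.26×10⁻⁴ × 717×10³ m = 90.3 m/s:
V = [−fR + √((fR)² + 4 fR V_g)]/2 = [−90.3 + √(90.3² + 4×90.3×38)]/2 = 28.8 m/s
Subgeostrophic (V < V_g = 38 m/s), as expected around a low.
Converting: 28.8 m/s × 3.6 = 104 km/h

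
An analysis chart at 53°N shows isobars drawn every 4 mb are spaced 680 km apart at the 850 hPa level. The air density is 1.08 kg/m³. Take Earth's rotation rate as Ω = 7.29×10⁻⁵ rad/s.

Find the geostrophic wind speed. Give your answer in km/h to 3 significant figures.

Coriolis parameter at 53°N:
f = 2Ω sin φ = 2 × 7.29×10⁻⁵ × sin 53° = 1.16×10⁻⁴ s⁻¹
Pressure gradient: |∂P/∂n| = 400 Pa / 680000 m = 5.88×10⁻⁴ Pa/m
Geostrophic balance (pressure-gradient force = Coriolis force):
V_g = (1/(fρ)) |∂P/∂n| = 5.88×10⁻⁴ / (1.16×10⁻⁴ × 1.08) = 4.68 m/s
Converting: 4.68 m/s × 3.6 = 16.8 km/h

16.8 km/h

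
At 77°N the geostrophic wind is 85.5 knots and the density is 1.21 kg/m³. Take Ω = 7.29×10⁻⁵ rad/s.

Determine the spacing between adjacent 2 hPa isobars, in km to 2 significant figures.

Coriolis parameter at 77°N:
f = 2Ω sin φ = 2 × 7.29×10⁻⁵ × sin 77° = 1.42×10⁻⁴ s⁻¹
Wind speed in SI: 85.5 knots = 44.0 m/s
Geostrophic balance rearranged: |∂P/∂n| = f ρ V_g
|∂P/∂n| = 1.42×10⁻⁴ × 1.21 × 44.0 = 7.56×10⁻³ Pa/m
Isobar spacing: Δn = ΔP/|∂P/∂n| = 200 Pa / 7.56×10⁻³ Pa/m = 26452 m ≈ 26 km

26 km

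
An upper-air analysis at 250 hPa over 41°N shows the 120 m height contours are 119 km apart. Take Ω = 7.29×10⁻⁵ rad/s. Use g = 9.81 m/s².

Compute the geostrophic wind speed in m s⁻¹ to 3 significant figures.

Coriolis parameter at 41°N:
f = 2Ω sin φ = 2 × 7.29×10⁻⁵ × sin 41° = 9.57×10⁻⁵ s⁻¹
Height gradient: |∂Z/∂n| = 120 m / 119000 m = 1.01×10⁻³
On a pressure surface, geostrophic balance gives V_g = (g/f)|∂Z/∂n|:
V_g = 9.81 × 1.01×10⁻³ / 9.57×10⁻⁵ = 103 m/s

103 m s⁻¹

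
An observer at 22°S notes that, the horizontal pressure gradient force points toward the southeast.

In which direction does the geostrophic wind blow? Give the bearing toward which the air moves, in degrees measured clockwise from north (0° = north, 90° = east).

045°

The pressure-gradient force points toward the southeast (bearing 135°).
Geostrophic balance: in the Southern Hemisphere the Coriolis force deflects motion to the left, so the geostrophic wind blows 90° to the left of the pressure-gradient force (low pressure on the right).
Rotating 135° by 90° counterclockwise gives 045° — the wind blows toward the northeast.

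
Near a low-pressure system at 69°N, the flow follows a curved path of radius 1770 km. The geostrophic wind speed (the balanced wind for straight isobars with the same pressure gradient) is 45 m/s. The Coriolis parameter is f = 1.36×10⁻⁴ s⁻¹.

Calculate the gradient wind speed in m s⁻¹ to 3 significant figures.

Around a low, centrifugal force acts outward with Coriolis, so pressure-gradient force balances both:
(1/ρ)|∂P/∂n| = fV + V²/R  →  V² + fR·V − fR·V_g = 0
With fR = 1.36×10⁻⁴ × 1770×10³ m = 241 m/s:
V = [−fR + √((fR)² + 4 fR V_g)]/2 = [−241 + √(241² + 4×241×45)]/2 = 38.8 m/s
Subgeostrophic (V < V_g = 45 m/s), as expected around a low.

38.8 m s⁻¹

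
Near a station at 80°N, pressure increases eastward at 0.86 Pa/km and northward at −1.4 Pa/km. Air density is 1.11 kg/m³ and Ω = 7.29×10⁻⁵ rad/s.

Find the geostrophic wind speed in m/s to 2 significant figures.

10 m/s

Coriolis parameter at 80°N:
f = 2Ω sin φ = 2 × 7.29×10⁻⁵ × sin 80° = 1.44×10⁻⁴ s⁻¹
Component geostrophic relations (x east, y north):
u_g = −(1/(fρ)) ∂P/∂y,  v_g = (1/(fρ)) ∂P/∂x
u_g = −(−1.4×10⁻³)/(1.44×10⁻⁴ × 1.11) = 8.78 m/s;  v_g = (0.86×10⁻³)/(1.44×10⁻⁴ × 1.11) = 5.40 m/s
|V_g| = √(u_g² + v_g²) = 10.3 m/s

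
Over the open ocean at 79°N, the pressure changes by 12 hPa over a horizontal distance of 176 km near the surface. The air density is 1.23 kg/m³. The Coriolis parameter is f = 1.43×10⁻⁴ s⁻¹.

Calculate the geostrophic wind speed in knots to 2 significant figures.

Pressure gradient: |∂P/∂n| = 1200 Pa / 176000 m = 6.82×10⁻³ Pa/m
Geostrophic balance (pressure-gradient force = Coriolis force):
V_g = (1/(fρ)) |∂P/∂n| = 6.82×10⁻³ / (1.43×10⁻⁴ × 1.23) = 38.8 m/s
Converting: 38.8 m/s × 1.944 = 75 knots

75 knots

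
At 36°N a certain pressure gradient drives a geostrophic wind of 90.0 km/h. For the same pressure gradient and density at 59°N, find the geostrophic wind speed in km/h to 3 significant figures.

61.7 km/h

With the same pressure gradient and density, V_g ∝ 1/f ∝ 1/sin φ.
V₂ = V₁ · sin φ₁ / sin φ₂ = 90.0 × sin 36° / sin 59°
V₂ = 90.0 × 0.5878/0.8572 = 61.7 km/h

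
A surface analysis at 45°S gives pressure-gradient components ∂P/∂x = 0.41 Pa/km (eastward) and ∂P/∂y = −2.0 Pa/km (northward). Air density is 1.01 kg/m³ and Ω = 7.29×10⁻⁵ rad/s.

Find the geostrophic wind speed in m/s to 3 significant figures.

19.6 m/s

Coriolis parameter at 45°S:
f = 2Ω sin φ = 2 × 7.29×10⁻⁵ × sin 45° = 1.03×10⁻⁴ s⁻¹
In the Southern Hemisphere f is negative: f = −1.03×10⁻⁴ s⁻¹.
Component geostrophic relations (x east, y north):
u_g = −(1/(fρ)) ∂P/∂y,  v_g = (1/(fρ)) ∂P/∂x
u_g = −(−2.0×10⁻³)/(−1.03×10⁻⁴ × 1.01) = −19.2 m/s;  v_g = (0.41×10⁻³)/(−1.03×10⁻⁴ × 1.01) = −3.94 m/s
|V_g| = √(u_g² + v_g²) = 19.6 m/s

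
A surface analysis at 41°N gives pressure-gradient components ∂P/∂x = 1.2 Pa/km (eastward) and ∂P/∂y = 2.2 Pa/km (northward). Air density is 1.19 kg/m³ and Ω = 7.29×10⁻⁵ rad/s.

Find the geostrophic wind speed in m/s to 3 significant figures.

22.0 m/s

Coriolis parameter at 41°N:
f = 2Ω sin φ = 2 × 7.29×10⁻⁵ × sin 41° = 9.57×10⁻⁵ s⁻¹
Component geostrophic relations (x east, y north):
u_g = −(1/(fρ)) ∂P/∂y,  v_g = (1/(fρ)) ∂P/∂x
u_g = −(2.2×10⁻³)/(9.57×10⁻⁵ × 1.19) = −19.3 m/s;  v_g = (1.2×10⁻³)/(9.57×10⁻⁵ × 1.19) = 10.5 m/s
|V_g| = √(u_g² + v_g²) = 22.0 m/s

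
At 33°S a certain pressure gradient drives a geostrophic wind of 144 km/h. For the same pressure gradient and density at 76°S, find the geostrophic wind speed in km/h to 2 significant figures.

81 km/h

With the same pressure gradient and density, V_g ∝ 1/f ∝ 1/sin φ.
V₂ = V₁ · sin φ₁ / sin φ₂ = 144 × sin 33° / sin 76°
V₂ = 144 × 0.5446/0.9703 = 81 km/h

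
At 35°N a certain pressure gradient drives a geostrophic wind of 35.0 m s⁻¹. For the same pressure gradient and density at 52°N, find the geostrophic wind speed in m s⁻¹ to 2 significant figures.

With the same pressure gradient and density, V_g ∝ 1/f ∝ 1/sin φ.
V₂ = V₁ · sin φ₁ / sin φ₂ = 35.0 × sin 35° / sin 52°
V₂ = 35.0 × 0.5736/0.7880 = 25 m s⁻¹

25 m s⁻¹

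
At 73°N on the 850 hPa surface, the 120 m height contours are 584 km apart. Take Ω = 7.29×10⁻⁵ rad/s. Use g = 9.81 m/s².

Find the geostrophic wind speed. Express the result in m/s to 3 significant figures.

14.5 m/s

Coriolis parameter at 73°N:
f = 2Ω sin φ = 2 × 7.29×10⁻⁵ × sin 73° = 1.39×10⁻⁴ s⁻¹
Height gradient: |∂Z/∂n| = 120 m / 584000 m = 2.05×10⁻⁴
On a pressure surface, geostrophic balance gives V_g = (g/f)|∂Z/∂n|:
V_g = 9.81 × 2.05×10⁻⁴ / 1.39×10⁻⁴ = 14.5 m/s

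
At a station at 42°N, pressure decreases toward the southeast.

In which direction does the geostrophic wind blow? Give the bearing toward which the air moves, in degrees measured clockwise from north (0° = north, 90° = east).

The pressure-gradient force points toward the southeast (bearing 135°).
Geostrophic balance: in the Northern Hemisphere the Coriolis force deflects motion to the right, so the geostrophic wind blows 90° to the right of the pressure-gradient force (low pressure on the left).
Rotating 135° by 90° clockwise gives 225° — the wind blows toward the southwest.

225°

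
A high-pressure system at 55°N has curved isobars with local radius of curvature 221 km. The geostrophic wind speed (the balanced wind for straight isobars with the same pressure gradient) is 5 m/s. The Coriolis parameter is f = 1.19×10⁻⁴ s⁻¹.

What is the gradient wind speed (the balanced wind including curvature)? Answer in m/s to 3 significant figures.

Around a high, pressure-gradient force acts outward with centrifugal, so Coriolis balances both:
fV = (1/ρ)|∂P/∂n| + V²/R  →  V² − fR·V + fR·V_g = 0
With fR = 1.19×10⁻⁴ × 221×10³ m = 26.3 m/s:
V = [fR − √((fR)² − 4 fR V_g)]/2 = [26.3 − √(26.3² − 4×26.3×5)]/2 = 6.71 m/s
Supergeostrophic (V > V_g = 5 m/s), as expected around a high.

6.71 m/s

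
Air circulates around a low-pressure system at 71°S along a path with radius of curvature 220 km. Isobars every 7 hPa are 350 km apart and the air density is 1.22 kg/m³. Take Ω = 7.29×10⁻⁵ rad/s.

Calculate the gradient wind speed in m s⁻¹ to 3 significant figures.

9.14 m s⁻¹

Coriolis parameter at 71°S:
f = 2Ω sin φ = 2 × 7.29×10⁻⁵ × sin 71° = 1.38×10⁻⁴ s⁻¹
Pressure gradient: |∂P/∂n| = 700 Pa / 350000 m = 2.00×10⁻³ Pa/m
Geostrophic speed: V_g = |∂P/∂n|/(fρ) = 2.00×10⁻³/(1.38×10⁻⁴ × 1.22) = 11.9 m/s
Around a low, centrifugal force acts outward with Coriolis, so pressure-gradient force balances both:
(1/ρ)|∂P/∂n| = fV + V²/R  →  V² + fR·V − fR·V_g = 0
With fR = 1.38×10⁻⁴ × 220×10³ m = 30.3 m/s:
V = [−fR + √((fR)² + 4 fR V_g)]/2 = [−30.3 + √(30.3² + 4×30.3×11.9)]/2 = 9.14 m/s
Subgeostrophic (V < V_g = 11.9 m/s), as expected around a low.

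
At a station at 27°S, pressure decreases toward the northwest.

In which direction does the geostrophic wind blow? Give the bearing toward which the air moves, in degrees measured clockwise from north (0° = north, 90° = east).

The pressure-gradient force points toward the northwest (bearing 315°).
Geostrophic balance: in the Southern Hemisphere the Coriolis force deflects motion to the left, so the geostrophic wind blows 90° to the left of the pressure-gradient force (low pressure on the right).
Rotating 315° by 90° counterclockwise gives 225° — the wind blows toward the southwest.

225°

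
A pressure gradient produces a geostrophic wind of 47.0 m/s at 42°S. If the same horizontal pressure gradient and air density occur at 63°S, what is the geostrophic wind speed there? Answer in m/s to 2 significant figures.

35 m/s

With the same pressure gradient and density, V_g ∝ 1/f ∝ 1/sin φ.
V₂ = V₁ · sin φ₁ / sin φ₂ = 47.0 × sin 42° / sin 63°
V₂ = 47.0 × 0.6691/0.8910 = 35 m/s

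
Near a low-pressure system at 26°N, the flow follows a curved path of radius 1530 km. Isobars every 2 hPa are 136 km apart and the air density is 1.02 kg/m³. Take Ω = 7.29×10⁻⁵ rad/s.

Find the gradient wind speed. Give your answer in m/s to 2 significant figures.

Coriolis parameter at 26°N:
f = 2Ω sin φ = 2 × 7.29×10⁻⁵ × sin 26° = 6.39×10⁻⁵ s⁻¹
Pressure gradient: |∂P/∂n| = 200 Pa / 136000 m = 1.47×10⁻³ Pa/m
Geostrophic speed: V_g = |∂P/∂n|/(fρ) = 1.47×10⁻³/(6.39×10⁻⁵ × 1.02) = 22.6 m/s
Around a low, centrifugal force acts outward with Coriolis, so pressure-gradient force balances both:
(1/ρ)|∂P/∂n| = fV + V²/R  →  V² + fR·V − fR·V_g = 0
With fR = 6.39×10⁻⁵ × 1530×10³ m = 97.8 m/s:
V = [−fR + √((fR)² + 4 fR V_g)]/2 = [−97.8 + √(97.8² + 4×97.8×22.6)]/2 = 18.9 m/s
Subgeostrophic (V < V_g = 22.6 m/s), as expected around a low.

19 m/s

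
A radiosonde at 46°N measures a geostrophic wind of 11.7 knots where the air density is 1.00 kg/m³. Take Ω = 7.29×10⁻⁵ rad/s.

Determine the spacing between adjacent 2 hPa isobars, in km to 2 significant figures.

320 km

Coriolis parameter at 46°N:
f = 2Ω sin φ = 2 × 7.29×10⁻⁵ × sin 46° = 1.05×10⁻⁴ s⁻¹
Wind speed in SI: 11.7 knots = 6.02 m/s
Geostrophic balance rearranged: |∂P/∂n| = f ρ V_g
|∂P/∂n| = 1.05×10⁻⁴ × 1.00 × 6.02 = 6.31×10⁻⁴ Pa/m
Isobar spacing: Δn = ΔP/|∂P/∂n| = 200 Pa / 6.31×10⁻⁴ Pa/m = 316821 m ≈ 320 km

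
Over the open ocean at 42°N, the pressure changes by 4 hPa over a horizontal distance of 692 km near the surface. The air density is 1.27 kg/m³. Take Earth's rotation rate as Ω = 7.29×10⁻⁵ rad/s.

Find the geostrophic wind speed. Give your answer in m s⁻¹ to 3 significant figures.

4.67 m s⁻¹

Coriolis parameter at 42°N:
f = 2Ω sin φ = 2 × 7.29×10⁻⁵ × sin 42° = 9.76×10⁻⁵ s⁻¹
Pressure gradient: |∂P/∂n| = 400 Pa / 692000 m = 5.78×10⁻⁴ Pa/m
Geostrophic balance (pressure-gradient force = Coriolis force):
V_g = (1/(fρ)) |∂P/∂n| = 5.78×10⁻⁴ / (9.76×10⁻⁵ × 1.27) = 4.67 m/s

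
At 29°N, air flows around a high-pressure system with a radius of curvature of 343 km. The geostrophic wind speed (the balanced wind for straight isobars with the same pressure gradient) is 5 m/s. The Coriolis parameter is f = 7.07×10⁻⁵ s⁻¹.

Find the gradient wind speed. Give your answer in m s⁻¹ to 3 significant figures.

Around a high, pressure-gradient force acts outward with centrifugal, so Coriolis balances both:
fV = (1/ρ)|∂P/∂n| + V²/R  →  V² − fR·V + fR·V_g = 0
With fR = 7.07×10⁻⁵ × 343×10³ m = 24.3 m/s:
V = [fR − √((fR)² − 4 fR V_g)]/2 = [24.3 − √(24.3² − 4×24.3×5)]/2 = 7.05 m/s
Supergeostrophic (V > V_g = 5 m/s), as expected around a high.

7.05 m s⁻¹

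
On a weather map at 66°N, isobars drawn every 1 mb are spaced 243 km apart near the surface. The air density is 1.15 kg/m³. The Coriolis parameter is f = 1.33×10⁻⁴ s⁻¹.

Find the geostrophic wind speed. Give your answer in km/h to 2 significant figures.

Pressure gradient: |∂P/∂n| = 100 Pa / 243000 m = 4.12×10⁻⁴ Pa/m
Geostrophic balance (pressure-gradient force = Coriolis force):
V_g = (1/(fρ)) |∂P/∂n| = 4.12×10⁻⁴ / (1.33×10⁻⁴ × 1.15) = 2.69 m/s
Converting: 2.69 m/s × 3.6 = 9.7 km/h

9.7 km/h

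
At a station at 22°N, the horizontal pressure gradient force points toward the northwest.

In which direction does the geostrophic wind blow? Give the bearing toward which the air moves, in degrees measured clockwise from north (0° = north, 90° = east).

The pressure-gradient force points toward the northwest (bearing 315°).
Geostrophic balance: in the Northern Hemisphere the Coriolis force deflects motion to the right, so the geostrophic wind blows 90° to the right of the pressure-gradient force (low pressure on the left).
Rotating 315° by 90° clockwise gives 045° — the wind blows toward the northeast.

045°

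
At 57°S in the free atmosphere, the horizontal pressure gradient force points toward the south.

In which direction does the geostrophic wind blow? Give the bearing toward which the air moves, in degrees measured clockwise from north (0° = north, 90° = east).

090°

The pressure-gradient force points toward the south (bearing 180°).
Geostrophic balance: in the Southern Hemisphere the Coriolis force deflects motion to the left, so the geostrophic wind blows 90° to the left of the pressure-gradient force (low pressure on the right).
Rotating 180° by 90° counterclockwise gives 090° — the wind blows toward the east.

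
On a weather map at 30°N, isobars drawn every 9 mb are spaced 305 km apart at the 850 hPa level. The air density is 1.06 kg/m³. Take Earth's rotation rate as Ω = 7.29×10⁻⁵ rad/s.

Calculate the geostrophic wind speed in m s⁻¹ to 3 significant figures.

Coriolis parameter at 30°N:
f = 2Ω sin φ = 2 × 7.29×10⁻⁵ × sin 30° = 7.29×10⁻⁵ s⁻¹
Pressure gradient: |∂P/∂n| = 900 Pa / 305000 m = 2.95×10⁻³ Pa/m
Geostrophic balance (pressure-gradient force = Coriolis force):
V_g = (1/(fρ)) |∂P/∂n| = 2.95×10⁻³ / (7.29×10⁻⁵ × 1.06) = 38.2 m/s

38.2 m s⁻¹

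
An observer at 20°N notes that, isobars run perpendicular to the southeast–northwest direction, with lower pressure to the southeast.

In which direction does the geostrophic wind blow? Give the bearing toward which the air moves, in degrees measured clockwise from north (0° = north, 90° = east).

The pressure-gradient force points toward the southeast (bearing 135°).
Geostrophic balance: in the Northern Hemisphere the Coriolis force deflects motion to the right, so the geostrophic wind blows 90° to the right of the pressure-gradient force (low pressure on the left).
Rotating 135° by 90° clockwise gives 225° — the wind blows toward the southwest.

225°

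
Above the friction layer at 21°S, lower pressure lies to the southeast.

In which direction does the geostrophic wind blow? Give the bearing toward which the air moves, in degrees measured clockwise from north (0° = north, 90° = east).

045°

The pressure-gradient force points toward the southeast (bearing 135°).
Geostrophic balance: in the Southern Hemisphere the Coriolis force deflects motion to the left, so the geostrophic wind blows 90° to the left of the pressure-gradient force (low pressure on the right).
Rotating 135° by 90° counterclockwise gives 045° — the wind blows toward the northeast.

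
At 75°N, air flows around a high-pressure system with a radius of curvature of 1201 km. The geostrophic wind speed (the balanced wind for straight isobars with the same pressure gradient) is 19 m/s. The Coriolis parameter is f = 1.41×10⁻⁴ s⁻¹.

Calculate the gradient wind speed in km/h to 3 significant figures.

Around a high, pressure-gradient force acts outward with centrifugal, so Coriolis balances both:
fV = (1/ρ)|∂P/∂n| + V²/R  →  V² − fR·V + fR·V_g = 0
With fR = 1.41×10⁻⁴ × 1201×10³ m = 169 m/s:
V = [fR − √((fR)² − 4 fR V_g)]/2 = [169 − √(169² − 4×169×19)]/2 = 21.8 m/s
Supergeostrophic (V > V_g = 19 m/s), as expected around a high.
Converting: 21.8 m/s × 3.6 = 78.5 km/h

78.5 km/h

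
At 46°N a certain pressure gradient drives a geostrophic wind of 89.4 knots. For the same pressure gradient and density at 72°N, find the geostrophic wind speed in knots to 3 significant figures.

With the same pressure gradient and density, V_g ∝ 1/f ∝ 1/sin φ.
V₂ = V₁ · sin φ₁ / sin φ₂ = 89.4 × sin 46° / sin 72°
V₂ = 89.4 × 0.7193/0.9511 = 67.6 knots

67.6 knots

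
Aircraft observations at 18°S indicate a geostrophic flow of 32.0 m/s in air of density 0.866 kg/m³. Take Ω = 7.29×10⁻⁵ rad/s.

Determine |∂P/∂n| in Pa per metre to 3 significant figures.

1.25×10⁻³ Pa/m

Coriolis parameter at 18°S:
f = 2Ω sin φ = 2 × 7.29×10⁻⁵ × sin 18° = 4.51×10⁻⁵ s⁻¹
Geostrophic balance rearranged: |∂P/∂n| = f ρ V_g
|∂P/∂n| = 4.51×10⁻⁵ × 0.866 × 32.0 = 1.25×10⁻³ Pa/m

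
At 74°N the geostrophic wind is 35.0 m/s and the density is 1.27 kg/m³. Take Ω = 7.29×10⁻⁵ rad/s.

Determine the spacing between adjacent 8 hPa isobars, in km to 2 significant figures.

130 km

Coriolis parameter at 74°N:
f = 2Ω sin φ = 2 × 7.29×10⁻⁵ × sin 74° = 1.40×10⁻⁴ s⁻¹
Geostrophic balance rearranged: |∂P/∂n| = f ρ V_g
|∂P/∂n| = 1.40×10⁻⁴ × 1.27 × 35.0 = 6.23×10⁻³ Pa/m
Isobar spacing: Δn = ΔP/|∂P/∂n| = 800 Pa / 6.23×10⁻³ Pa/m = 128416 m ≈ 130 km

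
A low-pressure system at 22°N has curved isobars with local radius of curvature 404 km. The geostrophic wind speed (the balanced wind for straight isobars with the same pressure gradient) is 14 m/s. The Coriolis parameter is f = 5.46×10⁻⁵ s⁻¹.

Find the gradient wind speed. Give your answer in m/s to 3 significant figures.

9.72 m/s

Around a low, centrifugal force acts outward with Coriolis, so pressure-gradient force balances both:
(1/ρ)|∂P/∂n| = fV + V²/R  →  V² + fR·V − fR·V_g = 0
With fR = 5.46×10⁻⁵ × 404×10³ m = 22.1 m/s:
V = [−fR + √((fR)² + 4 fR V_g)]/2 = [−22.1 + √(22.1² + 4×22.1×14)]/2 = 9.72 m/s
Subgeostrophic (V < V_g = 14 m/s), as expected around a low.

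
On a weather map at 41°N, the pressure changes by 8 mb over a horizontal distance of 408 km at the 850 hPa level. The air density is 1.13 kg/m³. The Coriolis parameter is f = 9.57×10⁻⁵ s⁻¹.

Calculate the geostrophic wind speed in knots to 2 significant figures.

Pressure gradient: |∂P/∂n| = 800 Pa / 408000 m = 1.96×10⁻³ Pa/m
Geostrophic balance (pressure-gradient force = Coriolis force):
V_g = (1/(fρ)) |∂P/∂n| = 1.96×10⁻³ / (9.57×10⁻⁵ × 1.13) = 18.1 m/s
Converting: 18.1 m/s × 1.944 = 35 knots

35 knots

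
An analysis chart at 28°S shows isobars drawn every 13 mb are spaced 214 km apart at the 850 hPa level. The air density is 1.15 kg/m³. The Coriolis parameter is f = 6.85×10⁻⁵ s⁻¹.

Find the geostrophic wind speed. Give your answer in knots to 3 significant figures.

150 knots

Pressure gradient: |∂P/∂n| = 1300 Pa / 214000 m = 6.07×10⁻³ Pa/m
Geostrophic balance (pressure-gradient force = Coriolis force):
V_g = (1/(fρ)) |∂P/∂n| = 6.07×10⁻³ / (6.85×10⁻⁵ × 1.15) = 77.1 m/s
Converting: 77.1 m/s × 1.944 = 150 knots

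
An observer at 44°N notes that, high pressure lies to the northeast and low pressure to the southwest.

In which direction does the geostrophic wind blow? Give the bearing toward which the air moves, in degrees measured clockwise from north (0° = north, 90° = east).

The pressure-gradient force points toward the southwest (bearing 225°).
Geostrophic balance: in the Northern Hemisphere the Coriolis force deflects motion to the right, so the geostrophic wind blows 90° to the right of the pressure-gradient force (low pressure on the left).
Rotating 225° by 90° clockwise gives 315° — the wind blows toward the northwest.

315°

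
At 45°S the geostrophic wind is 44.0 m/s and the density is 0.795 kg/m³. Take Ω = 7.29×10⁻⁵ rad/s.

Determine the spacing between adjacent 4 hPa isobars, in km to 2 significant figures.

Coriolis parameter at 45°S:
f = 2Ω sin φ = 2 × 7.29×10⁻⁵ × sin 45° = 1.03×10⁻⁴ s⁻¹
Geostrophic balance rearranged: |∂P/∂n| = f ρ V_g
|∂P/∂n| = 1.03×10⁻⁴ × 0.795 × 44.0 = 3.61×10⁻³ Pa/m
Isobar spacing: Δn = ΔP/|∂P/∂n| = 400 Pa / 3.61×10⁻³ Pa/m = 110917 m ≈ 110 km

110 km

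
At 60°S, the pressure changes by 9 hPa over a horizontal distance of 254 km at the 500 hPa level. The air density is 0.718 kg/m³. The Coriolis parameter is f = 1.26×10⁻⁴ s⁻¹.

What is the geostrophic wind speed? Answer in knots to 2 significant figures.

76 knots

Pressure gradient: |∂P/∂n| = 900 Pa / 254000 m = 3.54×10⁻³ Pa/m
Geostrophic balance (pressure-gradient force = Coriolis force):
V_g = (1/(fρ)) |∂P/∂n| = 3.54×10⁻³ / (1.26×10⁻⁴ × 0.718) = 39.2 m/s
Converting: 39.2 m/s × 1.944 = 76 knots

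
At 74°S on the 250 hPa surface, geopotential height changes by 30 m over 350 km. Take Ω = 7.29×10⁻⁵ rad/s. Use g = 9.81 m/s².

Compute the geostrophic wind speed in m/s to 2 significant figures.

6.0 m/s

Coriolis parameter at 74°S:
f = 2Ω sin φ = 2 × 7.29×10⁻⁵ × sin 74° = 1.40×10⁻⁴ s⁻¹
Height gradient: |∂Z/∂n| = 30 m / 350000 m = 8.57×10⁻⁵
On a pressure surface, geostrophic balance gives V_g = (g/f)|∂Z/∂n|:
V_g = 9.81 × 8.57×10⁻⁵ / 1.40×10⁻⁴ = 6.00 m/s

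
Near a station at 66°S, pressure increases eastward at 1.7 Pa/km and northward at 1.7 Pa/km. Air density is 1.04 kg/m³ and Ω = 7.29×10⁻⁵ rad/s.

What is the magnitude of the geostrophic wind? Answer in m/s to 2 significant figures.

17 m/s

Coriolis parameter at 66°S:
f = 2Ω sin φ = 2 × 7.29×10⁻⁵ × sin 66° = 1.33×10⁻⁴ s⁻¹
In the Southern Hemisphere f is negative: f = −1.33×10⁻⁴ s⁻¹.
Component geostrophic relations (x east, y north):
u_g = −(1/(fρ)) ∂P/∂y,  v_g = (1/(fρ)) ∂P/∂x
u_g = −(1.7×10⁻³)/(−1.33×10⁻⁴ × 1.04) = 12.3 m/s;  v_g = (1.7×10⁻³)/(−1.33×10⁻⁴ × 1.04) = −12.3 m/s
|V_g| = √(u_g² + v_g²) = 17.4 m/s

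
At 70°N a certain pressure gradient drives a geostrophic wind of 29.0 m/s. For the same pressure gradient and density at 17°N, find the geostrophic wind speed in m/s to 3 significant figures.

With the same pressure gradient and density, V_g ∝ 1/f ∝ 1/sin φ.
V₂ = V₁ · sin φ₁ / sin φ₂ = 29.0 × sin 70° / sin 17°
V₂ = 29.0 × 0.9397/0.2924 = 93.2 m/s

93.2 m/s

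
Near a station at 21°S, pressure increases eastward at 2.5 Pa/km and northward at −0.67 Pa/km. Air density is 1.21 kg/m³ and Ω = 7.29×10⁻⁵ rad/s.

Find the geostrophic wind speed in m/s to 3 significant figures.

Coriolis parameter at 21°S:
f = 2Ω sin φ = 2 × 7.29×10⁻⁵ × sin 21° = 5.23×10⁻⁵ s⁻¹
In the Southern Hemisphere f is negative: f = −5.23×10⁻⁵ s⁻¹.
Component geostrophic relations (x east, y north):
u_g = −(1/(fρ)) ∂P/∂y,  v_g = (1/(fρ)) ∂P/∂x
u_g = −(−0.67×10⁻³)/(−5.23×10⁻⁵ × 1.21) = −10.6 m/s;  v_g = (2.5×10⁻³)/(−5.23×10⁻⁵ × 1.21) = −39.5 m/s
|V_g| = √(u_g² + v_g²) = 40.9 m/s

40.9 m/s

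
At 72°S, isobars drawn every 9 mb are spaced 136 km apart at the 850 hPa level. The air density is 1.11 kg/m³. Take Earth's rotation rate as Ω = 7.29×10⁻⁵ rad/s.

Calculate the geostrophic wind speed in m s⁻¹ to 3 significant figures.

Coriolis parameter at 72°S:
f = 2Ω sin φ = 2 × 7.29×10⁻⁵ × sin 72° = 1.39×10⁻⁴ s⁻¹
Pressure gradient: |∂P/∂n| = 900 Pa / 136000 m = 6.62×10⁻³ Pa/m
Geostrophic balance (pressure-gradient force = Coriolis force):
V_g = (1/(fρ)) |∂P/∂n| = 6.62×10⁻³ / (1.39×10⁻⁴ × 1.11) = 43.0 m/s

43.0 m s⁻¹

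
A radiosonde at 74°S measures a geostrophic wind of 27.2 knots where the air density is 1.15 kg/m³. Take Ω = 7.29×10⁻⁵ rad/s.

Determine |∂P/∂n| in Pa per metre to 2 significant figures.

Coriolis parameter at 74°S:
f = 2Ω sin φ = 2 × 7.29×10⁻⁵ × sin 74° = 1.40×10⁻⁴ s⁻¹
Wind speed in SI: 27.2 knots = 14.0 m/s
Geostrophic balance rearranged: |∂P/∂n| = f ρ V_g
|∂P/∂n| = 1.40×10⁻⁴ × 1.15 × 14.0 = 2.26×10⁻³ Pa/m

2.3×10⁻³ Pa/m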